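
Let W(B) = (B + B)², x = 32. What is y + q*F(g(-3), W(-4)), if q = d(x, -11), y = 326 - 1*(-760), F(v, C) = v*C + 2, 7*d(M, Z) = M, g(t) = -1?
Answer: 5618/7 ≈ 802.57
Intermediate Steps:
d(M, Z) = M/7
W(B) = 4*B² (W(B) = (2*B)² = 4*B²)
F(v, C) = 2 + C*v (F(v, C) = C*v + 2 = 2 + C*v)
y = 1086 (y = 326 + 760 = 1086)
q = 32/7 (q = (⅐)*32 = 32/7 ≈ 4.5714)
y + q*F(g(-3), W(-4)) = 1086 + 32*(2 + (4*(-4)²)*(-1))/7 = 1086 + 32*(2 + (4*16)*(-1))/7 = 1086 + 32*(2 + 64*(-1))/7 = 1086 + 32*(2 - 64)/7 = 1086 + (32/7)*(-62) = 1086 - 1984/7 = 5618/7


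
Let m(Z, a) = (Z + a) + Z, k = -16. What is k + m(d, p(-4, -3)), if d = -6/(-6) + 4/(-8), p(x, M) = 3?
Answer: -12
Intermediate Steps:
d = 1/2 (d = -6*(-1/6) + 4*(-1/8) = 1 - 1/2 = 1/2 ≈ 0.50000)
m(Z, a) = a + 2*Z
k + m(d, p(-4, -3)) = -16 + (3 + 2*(1/2)) = -16 + (3 + 1) = -16 + 4 = -12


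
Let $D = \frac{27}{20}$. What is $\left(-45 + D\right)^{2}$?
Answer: $\frac{762129}{400} \approx 1905.3$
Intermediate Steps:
$D = \frac{27}{20}$ ($D = 27 \cdot \frac{1}{20} = \frac{27}{20} \approx 1.35$)
$\left(-45 + D\right)^{2} = \left(-45 + \frac{27}{20}\right)^{2} = \left(- \frac{873}{20}\right)^{2} = \frac{762129}{400}$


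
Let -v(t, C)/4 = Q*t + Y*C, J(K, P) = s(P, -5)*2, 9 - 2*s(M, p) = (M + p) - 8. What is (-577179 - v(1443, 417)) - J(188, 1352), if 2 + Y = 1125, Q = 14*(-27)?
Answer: -884501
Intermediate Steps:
s(M, p) = 17/2 - M/2 - p/2 (s(M, p) = 9/2 - ((M + p) - 8)/2 = 9/2 - (-8 + M + p)/2 = 9/2 + (4 - M/2 - p/2) = 17/2 - M/2 - p/2)
Q = -378
Y = 1123 (Y = -2 + 1125 = 1123)
J(K, P) = 22 - P (J(K, P) = (17/2 - P/2 - 1/2*(-5))*2 = (17/2 - P/2 + 5/2)*2 = (11 - P/2)*2 = 22 - P)
v(t, C) = -4492*C + 1512*t (v(t, C) = -4*(-378*t + 1123*C) = -4492*C + 1512*t)
(-577179 - v(1443, 417)) - J(188, 1352) = (-577179 - (-4492*417 + 1512*1443)) - (22 - 1*1352) = (-577179 - (-1873164 + 2181816)) - (22 - 1352) = (-577179 - 1*308652) - 1*(-1330) = (-577179 - 308652) + 1330 = -885831 + 1330 = -884501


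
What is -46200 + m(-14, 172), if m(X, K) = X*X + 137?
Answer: -45867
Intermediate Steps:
m(X, K) = 137 + X**2 (m(X, K) = X**2 + 137 = 137 + X**2)
-46200 + m(-14, 172) = -46200 + (137 + (-14)**2) = -46200 + (137 + 196) = -46200 + 333 = -45867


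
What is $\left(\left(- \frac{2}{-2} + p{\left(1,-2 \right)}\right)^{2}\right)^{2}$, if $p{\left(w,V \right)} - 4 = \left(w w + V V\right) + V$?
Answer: $4096$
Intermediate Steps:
$p{\left(w,V \right)} = 4 + V + V^{2} + w^{2}$ ($p{\left(w,V \right)} = 4 + \left(\left(w w + V V\right) + V\right) = 4 + \left(\left(w^{2} + V^{2}\right) + V\right) = 4 + \left(\left(V^{2} + w^{2}\right) + V\right) = 4 + \left(V + V^{2} + w^{2}\right) = 4 + V + V^{2} + w^{2}$)
$\left(\left(- \frac{2}{-2} + p{\left(1,-2 \right)}\right)^{2}\right)^{2} = \left(\left(- \frac{2}{-2} + \left(4 - 2 + \left(-2\right)^{2} + 1^{2}\right)\right)^{2}\right)^{2} = \left(\left(\left(-2\right) \left(- \frac{1}{2}\right) + \left(4 - 2 + 4 + 1\right)\right)^{2}\right)^{2} = \left(\left(1 + 7\right)^{2}\right)^{2} = \left(8^{2}\right)^{2} = 64^{2} = 4096$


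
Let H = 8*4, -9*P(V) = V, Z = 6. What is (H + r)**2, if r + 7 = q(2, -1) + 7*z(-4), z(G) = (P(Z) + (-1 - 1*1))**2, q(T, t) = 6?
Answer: 528529/81 ≈ 6525.0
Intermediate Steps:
P(V) = -V/9
z(G) = 64/9 (z(G) = (-1/9*6 + (-1 - 1*1))**2 = (-2/3 + (-1 - 1))**2 = (-2/3 - 2)**2 = (-8/3)**2 = 64/9)
H = 32
r = 439/9 (r = -7 + (6 + 7*(64/9)) = -7 + (6 + 448/9) = -7 + 502/9 = 439/9 ≈ 48.778)
(H + r)**2 = (32 + 439/9)**2 = (727/9)**2 = 528529/81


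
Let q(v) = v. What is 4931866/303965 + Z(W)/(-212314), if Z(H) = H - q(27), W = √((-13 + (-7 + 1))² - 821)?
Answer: 1047112404979/64536025010 - I*√115/106157 ≈ 16.225 - 0.00010102*I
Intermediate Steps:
W = 2*I*√115 (W = √((-13 - 6)² - 821) = √((-19)² - 821) = √(361 - 821) = √(-460) = 2*I*√115 ≈ 21.448*I)
Z(H) = -27 + H (Z(H) = H - 1*27 = H - 27 = -27 + H)
4931866/303965 + Z(W)/(-212314) = 4931866/303965 + (-27 + 2*I*√115)/(-212314) = 4931866*(1/303965) + (-27 + 2*I*√115)*(-1/212314) = 4931866/303965 + (27/212314 - I*√115/106157) = 1047112404979/64536025010 - I*√115/106157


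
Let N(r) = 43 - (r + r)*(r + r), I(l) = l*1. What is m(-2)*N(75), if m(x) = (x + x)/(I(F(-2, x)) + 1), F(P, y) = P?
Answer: -89828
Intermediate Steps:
I(l) = l
m(x) = -2*x (m(x) = (x + x)/(-2 + 1) = (2*x)/(-1) = (2*x)*(-1) = -2*x)
N(r) = 43 - 4*r**2 (N(r) = 43 - 2*r*2*r = 43 - 4*r**2)
m(-2)*N(75) = (-2*(-2))*(43 - 4*75**2) = 4*(43 - 4*5625) = 4*(43 - 22500) = 4*(-22457) = -89828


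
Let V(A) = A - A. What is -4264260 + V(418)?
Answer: -4264260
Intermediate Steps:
V(A) = 0
-4264260 + V(418) = -4264260 + 0 = -4264260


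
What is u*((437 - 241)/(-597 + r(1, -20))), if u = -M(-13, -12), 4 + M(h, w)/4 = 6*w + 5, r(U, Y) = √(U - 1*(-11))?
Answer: -11077136/118799 - 111328*√3/356397 ≈ -93.784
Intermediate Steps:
r(U, Y) = √(11 + U) (r(U, Y) = √(U + 11) = √(11 + U))
M(h, w) = 4 + 24*w (M(h, w) = -16 + 4*(6*w + 5) = -16 + 4*(5 + 6*w) = -16 + (20 + 24*w) = 4 + 24*w)
u = 284 (u = -(4 + 24*(-12)) = -(4 - 288) = -1*(-284) = 284)
u*((437 - 241)/(-597 + r(1, -20))) = 284*((437 - 241)/(-597 + √(11 + 1))) = 284*(196/(-597 + √12)) = 284*(196/(-597 + 2*√3)) = 55664/(-597 + 2*√3)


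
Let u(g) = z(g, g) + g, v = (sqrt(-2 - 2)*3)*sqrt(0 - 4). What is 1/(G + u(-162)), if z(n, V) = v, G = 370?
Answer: 1/196 ≈ 0.0051020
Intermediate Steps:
v = -12 (v = (sqrt(-4)*3)*sqrt(-4) = ((2*I)*3)*(2*I) = (6*I)*(2*I) = -12)
z(n, V) = -12
u(g) = -12 + g
1/(G + u(-162)) = 1/(370 + (-12 - 162)) = 1/(370 - 174) = 1/196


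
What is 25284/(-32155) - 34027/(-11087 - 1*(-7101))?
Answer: 993356161/128169830 ≈ 7.7503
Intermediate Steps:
25284/(-32155) - 34027/(-11087 - 1*(-7101)) = 25284*(-1/32155) - 34027/(-11087 + 7101) = -25284/32155 - 34027/(-3986) = -25284/32155 - 34027*(-1/3986) = -25284/32155 + 34027/3986 = 993356161/128169830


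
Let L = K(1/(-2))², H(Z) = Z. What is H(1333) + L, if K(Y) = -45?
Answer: 3358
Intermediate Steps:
L = 2025 (L = (-45)² = 2025)
H(1333) + L = 1333 + 2025 = 3358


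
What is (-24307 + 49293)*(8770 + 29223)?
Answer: 949293098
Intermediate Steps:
(-24307 + 49293)*(8770 + 29223) = 24986*37993 = 949293098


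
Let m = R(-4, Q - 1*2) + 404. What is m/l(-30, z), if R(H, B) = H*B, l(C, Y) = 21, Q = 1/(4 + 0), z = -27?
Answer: 137/7 ≈ 19.571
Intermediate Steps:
Q = 1/4 ≈ 0.25000
R(H, B) = B*H
m = 411 (m = (1/4 - 1*2)*(-4) + 404 = (1/4 - 2)*(-4) + 404 = -7/4*(-4) + 404 = 7 + 404 = 411)
m/l(-30, z) = 411/21 = 411*(1/21) = 137/7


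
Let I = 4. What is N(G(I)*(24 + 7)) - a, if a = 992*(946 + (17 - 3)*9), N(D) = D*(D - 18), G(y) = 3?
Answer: -1056449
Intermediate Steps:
N(D) = D*(-18 + D)
a = 1063424 (a = 992*(946 + 14*9) = 992*(946 + 126) = 992*1072 = 1063424)
N(G(I)*(24 + 7)) - a = (3*(24 + 7))*(-18 + 3*(24 + 7)) - 1*1063424 = (3*31)*(-18 + 3*31) - 1063424 = 93*(-18 + 93) - 1063424 = 93*75 - 1063424 = 6975 - 1063424 = -1056449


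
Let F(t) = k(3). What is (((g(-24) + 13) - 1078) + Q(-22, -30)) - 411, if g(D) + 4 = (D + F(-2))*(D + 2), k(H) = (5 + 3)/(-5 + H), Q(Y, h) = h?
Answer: -894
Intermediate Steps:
k(H) = 8/(-5 + H)
F(t) = -4 (F(t) = 8/(-5 + 3) = 8/(-2) = 8*(-½) = -4)
g(D) = -4 + (-4 + D)*(2 + D) (g(D) = -4 + (D - 4)*(D + 2) = -4 + (-4 + D)*(2 + D))
(((g(-24) + 13) - 1078) + Q(-22, -30)) - 411 = ((((-12 + (-24)² - 2*(-24)) + 13) - 1078) - 30) - 411 = ((((-12 + 576 + 48) + 13) - 1078) - 30) - 411 = (((612 + 13) - 1078) - 30) - 411 = ((625 - 1078) - 30) - 411 = (-453 - 30) - 411 = -483 - 411 = -894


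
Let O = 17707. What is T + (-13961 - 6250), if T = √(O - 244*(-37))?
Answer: -20211 + √26735 ≈ -20048.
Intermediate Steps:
T = √26735 (T = √(17707 - 244*(-37)) = √(17707 + 9028) = √26735 ≈ 163.51)
T + (-13961 - 6250) = √26735 + (-13961 - 6250) = √26735 - 20211 = -20211 + √26735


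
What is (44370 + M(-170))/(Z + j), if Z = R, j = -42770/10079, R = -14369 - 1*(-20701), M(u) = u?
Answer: 222745900/31888729 ≈ 6.9851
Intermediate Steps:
R = 6332 (R = -14369 + 20701 = 6332)
j = -42770/10079 (j = -42770*1/10079 = -42770/10079 ≈ -4.2435)
Z = 6332
(44370 + M(-170))/(Z + j) = (44370 - 170)/(6332 - 42770/10079) = 44200/(63777458/10079) = 44200*(10079/63777458) = 222745900/31888729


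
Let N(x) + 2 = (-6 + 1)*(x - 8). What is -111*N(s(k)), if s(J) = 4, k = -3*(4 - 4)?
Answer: -1998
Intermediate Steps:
k = 0 (k = -3*0 = 0)
N(x) = 38 - 5*x (N(x) = -2 + (-6 + 1)*(x - 8) = -2 - 5*(-8 + x) = -2 + (40 - 5*x) = 38 - 5*x)
-111*N(s(k)) = -111*(38 - 5*4) = -111*(38 - 20) = -111*18 = -1998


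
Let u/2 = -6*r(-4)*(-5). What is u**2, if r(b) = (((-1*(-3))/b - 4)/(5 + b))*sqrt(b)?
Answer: -324900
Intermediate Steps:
r(b) = sqrt(b)*(-4 + 3/b)/(5 + b) (r(b) = ((3/b - 4)/(5 + b))*sqrt(b) = ((-4 + 3/b)/(5 + b))*sqrt(b) = sqrt(b)*(-4 + 3/b)/(5 + b))
u = -570*I (u = 2*(-6*(3 - 4*(-4))/(sqrt(-4)*(5 - 4))*(-5)) = 2*(-6*(-I/2)*(3 + 16)/1*(-5)) = 2*(-6*(-I/2)*19*(-5)) = 2*(-(-57)*I*(-5)) = 2*((57*I)*(-5)) = 2*(-285*I) = -570*I ≈ -570.0*I)
u**2 = (-570*I)**2 = -324900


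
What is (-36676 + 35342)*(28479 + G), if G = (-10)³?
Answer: -36656986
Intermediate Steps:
G = -1000
(-36676 + 35342)*(28479 + G) = (-36676 + 35342)*(28479 - 1000) = -1334*27479 = -36656986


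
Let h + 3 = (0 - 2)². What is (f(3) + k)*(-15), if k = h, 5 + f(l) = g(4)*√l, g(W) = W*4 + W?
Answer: 60 - 300*√3 ≈ -459.62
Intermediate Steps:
g(W) = 5*W (g(W) = 4*W + W = 5*W)
h = 1 (h = -3 + (0 - 2)² = -3 + (-2)² = -3 + 4 = 1)
f(l) = -5 + 20*√l (f(l) = -5 + (5*4)*√l = -5 + 20*√l)
k = 1
(f(3) + k)*(-15) = ((-5 + 20*√3) + 1)*(-15) = (-4 + 20*√3)*(-15) = 60 - 300*√3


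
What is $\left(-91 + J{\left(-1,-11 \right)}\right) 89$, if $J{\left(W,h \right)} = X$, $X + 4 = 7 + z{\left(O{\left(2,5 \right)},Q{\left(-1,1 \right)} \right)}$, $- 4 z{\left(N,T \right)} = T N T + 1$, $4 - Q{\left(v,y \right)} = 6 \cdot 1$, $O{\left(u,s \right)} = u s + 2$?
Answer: $- \frac{35689}{4} \approx -8922.3$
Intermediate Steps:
$O{\left(u,s \right)} = 2 + s u$ ($O{\left(u,s \right)} = s u + 2 = 2 + s u$)
$Q{\left(v,y \right)} = -2$ ($Q{\left(v,y \right)} = 4 - 6 \cdot 1 = 4 - 6 = -2$)
$z{\left(N,T \right)} = - \frac{1}{4} - \frac{N T^{2}}{4}$ ($z{\left(N,T \right)} = - \frac{T N T + 1}{4} = - \frac{N T T + 1}{4} = - \frac{N T^{2} + 1}{4} = - \frac{1 + N T^{2}}{4} = - \frac{1}{4} - \frac{N T^{2}}{4}$)
$X = - \frac{37}{4}$ ($X = -4 + \left(7 - \left(\frac{1}{4} + \frac{\left(2 + 5 \cdot 2\right) \left(-2\right)^{2}}{4}\right)\right) = -4 + \left(7 - \left(\frac{1}{4} + \frac{1}{4} \left(2 + 10\right) 4\right)\right) = -4 + \left(7 - \left(\frac{1}{4} + 3 \cdot 4\right)\right) = -4 + \left(7 - \frac{49}{4}\right) = -4 - \frac{21}{4} = - \frac{37}{4} \approx -9.25$)
$J{\left(W,h \right)} = - \frac{37}{4}$
$\left(-91 + J{\left(-1,-11 \right)}\right) 89 = \left(-91 - \frac{37}{4}\right) 89 = \left(- \frac{401}{4}\right) 89 = - \frac{35689}{4}$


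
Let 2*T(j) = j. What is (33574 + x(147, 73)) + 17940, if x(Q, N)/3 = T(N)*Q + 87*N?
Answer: 173327/2 ≈ 86664.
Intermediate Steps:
T(j) = j/2
x(Q, N) = 261*N + 3*N*Q/2 (x(Q, N) = 3*((N/2)*Q + 87*N) = 3*(N*Q/2 + 87*N) = 3*(87*N + N*Q/2) = 261*N + 3*N*Q/2)
(33574 + x(147, 73)) + 17940 = (33574 + (3/2)*73*(174 + 147)) + 17940 = (33574 + (3/2)*73*321) + 17940 = (33574 + 70299/2) + 17940 = 137447/2 + 17940 = 173327/2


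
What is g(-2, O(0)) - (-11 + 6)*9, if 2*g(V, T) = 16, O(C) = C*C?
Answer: 53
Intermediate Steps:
O(C) = C**2
g(V, T) = 8 (g(V, T) = (1/2)*16 = 8)
g(-2, O(0)) - (-11 + 6)*9 = 8 - (-11 + 6)*9 = 8 - (-5)*9 = 8 - 1*(-45) = 8 + 45 = 53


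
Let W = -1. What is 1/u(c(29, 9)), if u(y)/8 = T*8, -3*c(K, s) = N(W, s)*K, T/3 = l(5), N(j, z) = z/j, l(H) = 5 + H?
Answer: 1/1920 ≈ 0.00052083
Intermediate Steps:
T = 30 (T = 3*(5 + 5) = 3*10 = 30)
c(K, s) = K*s/3 (c(K, s) = -s/(-1)*K/3 = -s*(-1)*K/3 = -(-s)*K/3 = -(-1)*K*s/3 = K*s/3)
u(y) = 1920 (u(y) = 8*(30*8) = 8*240 = 1920)
1/u(c(29, 9)) = 1/1920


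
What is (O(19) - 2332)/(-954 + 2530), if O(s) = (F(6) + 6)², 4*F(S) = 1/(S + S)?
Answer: -5289407/3631104 ≈ -1.4567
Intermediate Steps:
F(S) = 1/(8*S) (F(S) = 1/(4*(S + S)) = 1/(4*((2*S))) = (1/(2*S))/4 = 1/(8*S))
O(s) = 83521/2304 (O(s) = ((⅛)/6 + 6)² = ((⅛)*(⅙) + 6)² = (1/48 + 6)² = (289/48)² = 83521/2304)
(O(19) - 2332)/(-954 + 2530) = (83521/2304 - 2332)/(-954 + 2530) = -5289407/2304/1576 = -5289407/2304*1/1576 = -5289407/3631104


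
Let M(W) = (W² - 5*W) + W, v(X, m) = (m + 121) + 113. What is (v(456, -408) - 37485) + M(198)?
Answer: 753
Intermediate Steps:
v(X, m) = 234 + m (v(X, m) = (121 + m) + 113 = 234 + m)
M(W) = W² - 4*W
(v(456, -408) - 37485) + M(198) = ((234 - 408) - 37485) + 198*(-4 + 198) = (-174 - 37485) + 198*194 = -37659 + 38412 = 753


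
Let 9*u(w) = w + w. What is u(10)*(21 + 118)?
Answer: 2780/9 ≈ 308.89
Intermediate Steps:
u(w) = 2*w/9 (u(w) = (w + w)/9 = (2*w)/9 = 2*w/9)
u(10)*(21 + 118) = ((2/9)*10)*(21 + 118) = (20/9)*139 = 2780/9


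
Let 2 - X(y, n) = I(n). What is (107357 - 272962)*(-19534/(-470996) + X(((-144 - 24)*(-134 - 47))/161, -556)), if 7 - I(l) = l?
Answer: 21877184104655/235498 ≈ 9.2898e+7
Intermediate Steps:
I(l) = 7 - l
X(y, n) = -5 + n (X(y, n) = 2 - (7 - n) = 2 + (-7 + n) = -5 + n)
(107357 - 272962)*(-19534/(-470996) + X(((-144 - 24)*(-134 - 47))/161, -556)) = (107357 - 272962)*(-19534/(-470996) + (-5 - 556)) = -165605*(-19534*(-1/470996) - 561) = -165605*(9767/235498 - 561) = -165605*(-132104611/235498) = 21877184104655/235498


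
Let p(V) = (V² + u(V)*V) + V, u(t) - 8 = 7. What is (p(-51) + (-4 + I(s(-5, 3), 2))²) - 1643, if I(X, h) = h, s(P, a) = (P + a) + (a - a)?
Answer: 146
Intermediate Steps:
u(t) = 15 (u(t) = 8 + 7 = 15)
s(P, a) = P + a (s(P, a) = (P + a) + 0 = P + a)
p(V) = V² + 16*V (p(V) = (V² + 15*V) + V = V² + 16*V)
(p(-51) + (-4 + I(s(-5, 3), 2))²) - 1643 = (-51*(16 - 51) + (-4 + 2)²) - 1643 = (-51*(-35) + (-2)²) - 1643 = (1785 + 4) - 1643 = 1789 - 1643 = 146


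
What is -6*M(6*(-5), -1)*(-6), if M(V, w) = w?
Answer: -36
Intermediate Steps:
-6*M(6*(-5), -1)*(-6) = -6*(-1)*(-6) = 6*(-6) = -36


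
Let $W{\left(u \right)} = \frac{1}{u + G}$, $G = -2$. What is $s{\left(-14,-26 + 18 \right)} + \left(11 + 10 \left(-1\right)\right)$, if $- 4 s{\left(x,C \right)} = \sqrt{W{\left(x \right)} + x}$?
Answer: $1 - \frac{15 i}{16} \approx 1.0 - 0.9375 i$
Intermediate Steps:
$W{\left(u \right)} = \frac{1}{-2 + u}$ ($W{\left(u \right)} = \frac{1}{u - 2} = \frac{1}{-2 + u}$)
$s{\left(x,C \right)} = - \frac{\sqrt{x + \frac{1}{-2 + x}}}{4}$ ($s{\left(x,C \right)} = - \frac{\sqrt{\frac{1}{-2 + x} + x}}{4} = - \frac{\sqrt{x + \frac{1}{-2 + x}}}{4}$)
$s{\left(-14,-26 + 18 \right)} + \left(11 + 10 \left(-1\right)\right) = - \frac{\sqrt{\frac{1 - 14 \left(-2 - 14\right)}{-2 - 14}}}{4} + \left(11 + 10 \left(-1\right)\right) = - \frac{\sqrt{\frac{1 - -224}{-16}}}{4} + \left(11 - 10\right) = - \frac{\sqrt{- \frac{1 + 224}{16}}}{4} + 1 = - \frac{\sqrt{\left(- \frac{1}{16}\right) 225}}{4} + 1 = - \frac{\sqrt{- \frac{225}{16}}}{4} + 1 = - \frac{\frac{15}{4} i}{4} + 1 = - \frac{15 i}{16} + 1 = 1 - \frac{15 i}{16}$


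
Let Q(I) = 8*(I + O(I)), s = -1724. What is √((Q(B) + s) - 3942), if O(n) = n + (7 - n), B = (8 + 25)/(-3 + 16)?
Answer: 3*I*√104962/13 ≈ 74.764*I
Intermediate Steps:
B = 33/13 ≈ 2.5385
O(n) = 7
Q(I) = 56 + 8*I (Q(I) = 8*(I + 7) = 8*(7 + I) = 56 + 8*I)
√((Q(B) + s) - 3942) = √(((56 + 8*(33/13)) - 1724) - 3942) = √(((56 + 264/13) - 1724) - 3942) = √((992/13 - 1724) - 3942) = √(-21420/13 - 3942) = √(-72666/13) = 3*I*√104962/13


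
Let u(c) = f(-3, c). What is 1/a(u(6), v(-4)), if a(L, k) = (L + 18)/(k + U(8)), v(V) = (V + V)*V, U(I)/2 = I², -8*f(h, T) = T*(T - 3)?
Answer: 640/63 ≈ 10.159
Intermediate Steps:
f(h, T) = -T*(-3 + T)/8 (f(h, T) = -T*(T - 3)/8 = -T*(-3 + T)/8)
U(I) = 2*I²
u(c) = c*(3 - c)/8
v(V) = 2*V² (v(V) = (2*V)*V = 2*V²)
a(L, k) = (18 + L)/(128 + k) (a(L, k) = (L + 18)/(k + 2*8²) = (18 + L)/(k + 2*64) = (18 + L)/(k + 128) = (18 + L)/(128 + k))
1/a(u(6), v(-4)) = 1/((18 + (⅛)*6*(3 - 1*6))/(128 + 2*(-4)²)) = 1/((18 + (⅛)*6*(3 - 6))/(128 + 2*16)) = 1/((18 + (⅛)*6*(-3))/(128 + 32)) = 1/((18 - 9/4)/160) = 1/((1/160)*(63/4)) = 1/(63/640) = 640/63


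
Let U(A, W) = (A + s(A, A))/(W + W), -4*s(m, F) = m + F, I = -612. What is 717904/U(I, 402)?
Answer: -96199136/51 ≈ -1.8863e+6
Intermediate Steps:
s(m, F) = -F/4 - m/4 (s(m, F) = -(m + F)/4 = -(F + m)/4 = -F/4 - m/4)
U(A, W) = A/(4*W) (U(A, W) = (A + (-A/4 - A/4))/(W + W) = (A - A/2)/((2*W)) = (A/2)*(1/(2*W)) = A/(4*W))
717904/U(I, 402) = 717904/(((¼)*(-612)/402)) = 717904/(((¼)*(-612)*(1/402))) = 717904/(-51/134) = 717904*(-134/51) = -96199136/51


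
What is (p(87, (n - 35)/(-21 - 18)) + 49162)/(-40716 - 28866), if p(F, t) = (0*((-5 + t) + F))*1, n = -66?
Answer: -24581/34791 ≈ -0.70653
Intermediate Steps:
p(F, t) = 0 (p(F, t) = (0*(-5 + F + t))*1 = 0*1 = 0)
(p(87, (n - 35)/(-21 - 18)) + 49162)/(-40716 - 28866) = (0 + 49162)/(-40716 - 28866) = 49162/(-69582) = 49162*(-1/69582) = -24581/34791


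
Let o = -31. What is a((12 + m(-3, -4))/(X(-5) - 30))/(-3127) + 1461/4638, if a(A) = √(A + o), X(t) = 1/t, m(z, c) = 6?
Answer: 487/1546 - I*√720421/472177 ≈ 0.31501 - 0.0017976*I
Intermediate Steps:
a(A) = √(-31 + A) (a(A) = √(A - 31) = √(-31 + A))
a((12 + m(-3, -4))/(X(-5) - 30))/(-3127) + 1461/4638 = √(-31 + (12 + 6)/(1/(-5) - 30))/(-3127) + 1461/4638 = √(-31 + 18/(-⅕ - 30))*(-1/3127) + 1461*(1/4638) = √(-31 + 18/(-151/5))*(-1/3127) + 487/1546 = √(-31 + 18*(-5/151))*(-1/3127) + 487/1546 = √(-31 - 90/151)*(-1/3127) + 487/1546 = √(-4771/151)*(-1/3127) + 487/1546 = (I*√720421/151)*(-1/3127) + 487/1546 = -I*√720421/472177 + 487/1546 = 487/1546 - I*√720421/472177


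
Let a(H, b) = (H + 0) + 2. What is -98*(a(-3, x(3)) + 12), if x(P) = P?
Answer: -1078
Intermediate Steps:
a(H, b) = 2 + H (a(H, b) = H + 2 = 2 + H)
-98*(a(-3, x(3)) + 12) = -98*((2 - 3) + 12) = -98*(-1 + 12) = -98*11 = -1078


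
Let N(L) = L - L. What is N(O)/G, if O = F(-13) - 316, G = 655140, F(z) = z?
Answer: 0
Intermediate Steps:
O = -329 (O = -13 - 316 = -329)
N(L) = 0
N(O)/G = 0/655140 = 0*(1/655140) = 0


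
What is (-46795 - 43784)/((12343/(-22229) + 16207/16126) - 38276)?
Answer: 10823129336822/4573479843173 ≈ 2.3665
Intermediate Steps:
(-46795 - 43784)/((12343/(-22229) + 16207/16126) - 38276) = -90579/((12343*(-1/22229) + 16207*(1/16126)) - 38276) = -90579/((-12343/22229 + 16207/16126) - 38276) = -90579/(161222185/358464854 - 38276) = -90579/(-13720439529519/358464854) = -90579*(-358464854/13720439529519) = 10823129336822/4573479843173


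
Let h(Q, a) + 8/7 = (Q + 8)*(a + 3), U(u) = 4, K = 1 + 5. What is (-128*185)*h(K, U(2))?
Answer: -16055040/7 ≈ -2.2936e+6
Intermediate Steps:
K = 6
h(Q, a) = -8/7 + (3 + a)*(8 + Q) (h(Q, a) = -8/7 + (Q + 8)*(a + 3) = -8/7 + (8 + Q)*(3 + a) = -8/7 + (3 + a)*(8 + Q))
(-128*185)*h(K, U(2)) = (-128*185)*(160/7 + 3*6 + 8*4 + 6*4) = -23680*(160/7 + 18 + 32 + 24) = -23680*678/7 = -16055040/7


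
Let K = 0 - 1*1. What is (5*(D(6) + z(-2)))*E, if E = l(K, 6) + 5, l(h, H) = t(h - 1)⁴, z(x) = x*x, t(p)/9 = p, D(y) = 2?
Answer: 3149430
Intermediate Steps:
K = -1 (K = 0 - 1 = -1)
t(p) = 9*p
z(x) = x²
l(h, H) = (-9 + 9*h)⁴ (l(h, H) = (9*(h - 1))⁴ = (9*(-1 + h))⁴ = (-9 + 9*h)⁴)
E = 104981 (E = 6561*(-1 - 1)⁴ + 5 = 6561*(-2)⁴ + 5 = 6561*16 + 5 = 104976 + 5 = 104981)
(5*(D(6) + z(-2)))*E = (5*(2 + (-2)²))*104981 = (5*(2 + 4))*104981 = (5*6)*104981 = 30*104981 = 3149430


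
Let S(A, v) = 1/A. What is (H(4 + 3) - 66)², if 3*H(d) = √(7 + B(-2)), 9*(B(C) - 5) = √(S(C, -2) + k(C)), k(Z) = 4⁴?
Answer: (1188 - √2*√(216 + √1022))²/324 ≈ 4194.2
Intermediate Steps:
k(Z) = 256
B(C) = 5 + √(256 + 1/C)/9 (B(C) = 5 + √(1/C + 256)/9 = 5 + √(256 + 1/C)/9)
H(d) = √(12 + √1022/18)/3 (H(d) = √(7 + (5 + √(256 + 1/(-2))/9))/3 = √(7 + (5 + √(256 - ½)/9))/3 = √(7 + (5 + √(511/2)/9))/3 = √(7 + (5 + (√1022/2)/9))/3 = √(7 + (5 + √1022/18))/3 = √(12 + √1022/18)/3)
(H(4 + 3) - 66)² = (√(432 + 2*√1022)/18 - 66)² = (-66 + √(432 + 2*√1022)/18)²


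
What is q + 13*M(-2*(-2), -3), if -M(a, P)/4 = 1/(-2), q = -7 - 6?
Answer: 13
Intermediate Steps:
q = -13
M(a, P) = 2 (M(a, P) = -4/(-2) = -4*(-1/2) = 2)
q + 13*M(-2*(-2), -3) = -13 + 13*2 = -13 + 26 = 13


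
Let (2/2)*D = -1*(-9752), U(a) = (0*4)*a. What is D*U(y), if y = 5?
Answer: 0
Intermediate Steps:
U(a) = 0 (U(a) = 0*a = 0)
D = 9752 (D = -1*(-9752) = 9752)
D*U(y) = 9752*0 = 0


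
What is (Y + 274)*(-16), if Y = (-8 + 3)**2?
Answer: -4784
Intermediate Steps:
Y = 25 (Y = (-5)**2 = 25)
(Y + 274)*(-16) = (25 + 274)*(-16) = 299*(-16) = -4784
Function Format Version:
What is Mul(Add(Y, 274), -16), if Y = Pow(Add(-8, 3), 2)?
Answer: -4784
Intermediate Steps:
Y = 25 (Y = Pow(-5, 2) = 25)
Mul(Add(Y, 274), -16) = Mul(Add(25, 274), -16) = Mul(299, -16) = -4784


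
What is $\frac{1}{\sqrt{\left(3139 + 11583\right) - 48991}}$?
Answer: $- \frac{i \sqrt{34269}}{34269} \approx - 0.0054019 i$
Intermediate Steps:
$\frac{1}{\sqrt{\left(3139 + 11583\right) - 48991}} = \frac{1}{\sqrt{14722 - 48991}} = \frac{1}{\sqrt{-34269}} = \frac{1}{i \sqrt{34269}} = - \frac{i \sqrt{34269}}{34269}$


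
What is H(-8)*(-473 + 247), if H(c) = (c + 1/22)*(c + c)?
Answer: -316400/11 ≈ -28764.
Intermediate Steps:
H(c) = 2*c*(1/22 + c) (H(c) = (c + 1/22)*(2*c) = (1/22 + c)*(2*c) = 2*c*(1/22 + c))
H(-8)*(-473 + 247) = ((1/11)*(-8)*(1 + 22*(-8)))*(-473 + 247) = ((1/11)*(-8)*(1 - 176))*(-226) = ((1/11)*(-8)*(-175))*(-226) = (1400/11)*(-226) = -316400/11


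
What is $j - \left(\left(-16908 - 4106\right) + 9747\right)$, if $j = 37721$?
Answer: $48988$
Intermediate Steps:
$j - \left(\left(-16908 - 4106\right) + 9747\right) = 37721 - \left(\left(-16908 - 4106\right) + 9747\right) = 37721 - \left(-21014 + 9747\right) = 37721 - -11267 = 37721 + 11267 = 48988$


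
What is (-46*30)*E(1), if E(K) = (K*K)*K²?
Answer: -1380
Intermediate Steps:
E(K) = K⁴ (E(K) = K²*K² = K⁴)
(-46*30)*E(1) = -46*30*1⁴ = -1380*1 = -1380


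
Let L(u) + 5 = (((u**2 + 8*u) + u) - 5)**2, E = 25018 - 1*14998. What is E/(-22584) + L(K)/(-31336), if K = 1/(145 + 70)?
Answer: -3499251674937792/7875842718435625 ≈ -0.44430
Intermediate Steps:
E = 10020 (E = 25018 - 14998 = 10020)
K = 1/215 ≈ 0.0046512
L(u) = -5 + (-5 + u**2 + 9*u)**2 (L(u) = -5 + (((u**2 + 8*u) + u) - 5)**2 = -5 + ((u**2 + 9*u) - 5)**2 = -5 + (-5 + u**2 + 9*u)**2)
E/(-22584) + L(K)/(-31336) = 10020/(-22584) + (-5 + (-5 + (1/215)**2 + 9*(1/215))**2)/(-31336) = 10020*(-1/22584) + (-5 + (-5 + 1/46225 + 9/215)**2)*(-1/31336) = -835/1882 + (-5 + (-229189/46225)**2)*(-1/31336) = -835/1882 + (-5 + 52527597721/2136750625)*(-1/31336) = -835/1882 + (41843844596/2136750625)*(-1/31336) = -835/1882 - 10460961149/16739304396250 = -3499251674937792/7875842718435625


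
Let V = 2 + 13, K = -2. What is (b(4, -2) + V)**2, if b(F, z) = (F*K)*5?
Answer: 625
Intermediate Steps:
b(F, z) = -10*F (b(F, z) = (F*(-2))*5 = -2*F*5 = -10*F)
V = 15
(b(4, -2) + V)**2 = (-10*4 + 15)**2 = (-40 + 15)**2 = (-25)**2 = 625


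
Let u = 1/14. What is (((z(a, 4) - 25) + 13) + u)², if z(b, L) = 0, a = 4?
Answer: 27889/196 ≈ 142.29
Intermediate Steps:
u = 1/14 ≈ 0.071429
(((z(a, 4) - 25) + 13) + u)² = (((0 - 25) + 13) + 1/14)² = ((-25 + 13) + 1/14)² = (-12 + 1/14)² = (-167/14)² = 27889/196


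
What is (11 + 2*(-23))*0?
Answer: 0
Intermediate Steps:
(11 + 2*(-23))*0 = (11 - 46)*0 = -35*0 = 0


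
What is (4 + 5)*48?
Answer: 432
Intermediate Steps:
(4 + 5)*48 = 9*48 = 432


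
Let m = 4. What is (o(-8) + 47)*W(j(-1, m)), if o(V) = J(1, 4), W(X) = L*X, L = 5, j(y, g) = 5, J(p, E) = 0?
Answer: 1175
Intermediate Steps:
W(X) = 5*X
o(V) = 0
(o(-8) + 47)*W(j(-1, m)) = (0 + 47)*(5*5) = 47*25 = 1175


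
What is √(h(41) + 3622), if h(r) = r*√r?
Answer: √(3622 + 41*√41) ≈ 62.326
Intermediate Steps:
h(r) = r^(3/2)
√(h(41) + 3622) = √(41^(3/2) + 3622) = √(41*√41 + 3622) = √(3622 + 41*√41)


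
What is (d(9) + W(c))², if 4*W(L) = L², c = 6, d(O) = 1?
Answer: 100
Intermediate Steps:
W(L) = L²/4
(d(9) + W(c))² = (1 + (¼)*6²)² = (1 + (¼)*36)² = (1 + 9)² = 10² = 100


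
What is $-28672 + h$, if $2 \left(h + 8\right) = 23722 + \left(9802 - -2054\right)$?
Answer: $-10891$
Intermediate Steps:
$h = 17781$ ($h = -8 + \frac{23722 + \left(9802 - -2054\right)}{2} = -8 + \frac{23722 + \left(9802 + 2054\right)}{2} = -8 + \frac{23722 + 11856}{2} = -8 + \frac{1}{2} \cdot 35578 = -8 + 17789 = 17781$)
$-28672 + h = -28672 + 17781 = -10891$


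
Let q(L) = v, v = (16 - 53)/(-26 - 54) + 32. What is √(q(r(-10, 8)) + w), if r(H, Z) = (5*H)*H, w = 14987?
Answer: √6007785/20 ≈ 122.55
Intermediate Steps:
r(H, Z) = 5*H²
v = 2597/80 (v = -37/(-80) + 32 = -37*(-1/80) + 32 = 37/80 + 32 = 2597/80 ≈ 32.463)
q(L) = 2597/80
√(q(r(-10, 8)) + w) = √(2597/80 + 14987) = √(1201557/80) = √6007785/20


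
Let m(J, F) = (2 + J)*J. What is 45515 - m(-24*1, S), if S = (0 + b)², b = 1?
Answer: 44987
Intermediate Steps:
S = 1 (S = (0 + 1)² = 1² = 1)
m(J, F) = J*(2 + J)
45515 - m(-24*1, S) = 45515 - (-24*1)*(2 - 24*1) = 45515 - (-24)*(2 - 24) = 45515 - (-24)*(-22) = 45515 - 1*528 = 45515 - 528 = 44987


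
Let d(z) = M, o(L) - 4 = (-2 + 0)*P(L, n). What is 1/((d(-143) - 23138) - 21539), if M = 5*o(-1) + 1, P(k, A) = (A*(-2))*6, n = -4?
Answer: -1/45136 ≈ -2.2155e-5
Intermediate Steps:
P(k, A) = -12*A (P(k, A) = -2*A*6 = -12*A)
o(L) = -92 (o(L) = 4 + (-2 + 0)*(-12*(-4)) = 4 - 2*48 = 4 - 96 = -92)
M = -459 (M = 5*(-92) + 1 = -460 + 1 = -459)
d(z) = -459
1/((d(-143) - 23138) - 21539) = 1/((-459 - 23138) - 21539) = 1/(-23597 - 21539) = 1/(-45136) = -1/45136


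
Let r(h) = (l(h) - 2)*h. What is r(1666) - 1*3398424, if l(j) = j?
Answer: -626200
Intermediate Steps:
r(h) = h*(-2 + h) (r(h) = (h - 2)*h = (-2 + h)*h = h*(-2 + h))
r(1666) - 1*3398424 = 1666*(-2 + 1666) - 1*3398424 = 1666*1664 - 3398424 = 2772224 - 3398424 = -626200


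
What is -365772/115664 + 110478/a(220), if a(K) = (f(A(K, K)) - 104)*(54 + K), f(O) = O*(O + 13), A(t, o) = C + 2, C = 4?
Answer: 736007007/19807460 ≈ 37.158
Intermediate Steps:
A(t, o) = 6 (A(t, o) = 4 + 2 = 6)
f(O) = O*(13 + O)
a(K) = 540 + 10*K (a(K) = (6*(13 + 6) - 104)*(54 + K) = (6*19 - 104)*(54 + K) = (114 - 104)*(54 + K) = 10*(54 + K) = 540 + 10*K)
-365772/115664 + 110478/a(220) = -365772/115664 + 110478/(540 + 10*220) = -365772*1/115664 + 110478/(540 + 2200) = -91443/28916 + 110478/2740 = -91443/28916 + 110478*(1/2740) = -91443/28916 + 55239/1370 = 736007007/19807460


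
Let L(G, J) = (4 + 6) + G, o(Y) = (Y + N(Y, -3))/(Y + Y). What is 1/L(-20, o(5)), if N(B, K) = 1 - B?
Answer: -1/10 ≈ -0.10000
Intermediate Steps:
o(Y) = 1/(2*Y) (o(Y) = (Y + (1 - Y))/(Y + Y) = 1/(2*Y))
L(G, J) = 10 + G
1/L(-20, o(5)) = 1/(10 - 20) = 1/(-10) = -1/10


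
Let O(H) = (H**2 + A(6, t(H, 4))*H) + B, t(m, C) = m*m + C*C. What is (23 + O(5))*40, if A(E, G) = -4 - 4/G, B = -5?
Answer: 36920/41 ≈ 900.49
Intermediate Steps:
t(m, C) = C**2 + m**2 (t(m, C) = m**2 + C**2 = C**2 + m**2)
A(E, G) = -4 - 4/G
O(H) = -5 + H**2 + H*(-4 - 4/(16 + H**2)) (O(H) = (H**2 + (-4 - 4/(4**2 + H**2))*H) - 5 = (H**2 + (-4 - 4/(16 + H**2))*H) - 5 = (H**2 + H*(-4 - 4/(16 + H**2))) - 5 = -5 + H**2 + H*(-4 - 4/(16 + H**2)))
(23 + O(5))*40 = (23 + ((-5 + 5**2)*(16 + 5**2) - 4*5*(17 + 5**2))/(16 + 5**2))*40 = (23 + ((-5 + 25)*(16 + 25) - 4*5*(17 + 25))/(16 + 25))*40 = (23 + (20*41 - 4*5*42)/41)*40 = (23 + (820 - 840)/41)*40 = (23 + (1/41)*(-20))*40 = (23 - 20/41)*40 = (923/41)*40 = 36920/41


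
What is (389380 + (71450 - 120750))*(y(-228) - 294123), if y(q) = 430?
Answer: -99879115440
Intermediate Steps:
(389380 + (71450 - 120750))*(y(-228) - 294123) = (389380 + (71450 - 120750))*(430 - 294123) = (389380 - 49300)*(-293693) = 340080*(-293693) = -99879115440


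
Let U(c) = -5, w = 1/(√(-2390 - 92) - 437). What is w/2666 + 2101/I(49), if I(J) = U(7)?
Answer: -1083570511151/2578701830 - I*√2482/515740366 ≈ -420.2 - 9.6598e-8*I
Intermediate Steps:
w = 1/(-437 + I*√2482) (w = 1/(√(-2482) - 437) = 1/(I*√2482 - 437) = 1/(-437 + I*√2482) ≈ -0.002259 - 0.00025753*I)
I(J) = -5
w/2666 + 2101/I(49) = (-437/193451 - I*√2482/193451)/2666 + 2101/(-5) = (-437/193451 - I*√2482/193451)*(1/2666) + 2101*(-⅕) = (-437/515740366 - I*√2482/515740366) - 2101/5 = -1083570511151/2578701830 - I*√2482/515740366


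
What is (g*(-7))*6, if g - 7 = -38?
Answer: 1302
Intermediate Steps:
g = -31 (g = 7 - 38 = -31)
(g*(-7))*6 = -31*(-7)*6 = 217*6 = 1302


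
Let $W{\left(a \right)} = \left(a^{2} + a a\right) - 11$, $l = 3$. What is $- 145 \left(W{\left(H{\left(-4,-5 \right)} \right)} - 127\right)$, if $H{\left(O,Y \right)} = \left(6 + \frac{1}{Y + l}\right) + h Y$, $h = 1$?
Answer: $\frac{39875}{2} \approx 19938.0$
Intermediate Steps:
$H{\left(O,Y \right)} = 6 + Y + \frac{1}{3 + Y}$ ($H{\left(O,Y \right)} = \left(6 + \frac{1}{Y + 3}\right) + 1 Y = \left(6 + \frac{1}{3 + Y}\right) + Y = 6 + Y + \frac{1}{3 + Y}$)
$W{\left(a \right)} = -11 + 2 a^{2}$ ($W{\left(a \right)} = \left(a^{2} + a^{2}\right) - 11 = 2 a^{2} - 11 = -11 + 2 a^{2}$)
$- 145 \left(W{\left(H{\left(-4,-5 \right)} \right)} - 127\right) = - 145 \left(\left(-11 + 2 \left(\frac{19 + \left(-5\right)^{2} + 9 \left(-5\right)}{3 - 5}\right)^{2}\right) - 127\right) = - 145 \left(\left(-11 + 2 \left(\frac{19 + 25 - 45}{-2}\right)^{2}\right) - 127\right) = - 145 \left(\left(-11 + 2 \left(\left(- \frac{1}{2}\right) \left(-1\right)\right)^{2}\right) - 127\right) = - 145 \left(\left(-11 + \frac{2}{4}\right) - 127\right) = - 145 \left(\left(-11 + 2 \cdot \frac{1}{4}\right) - 127\right) = - 145 \left(\left(-11 + \frac{1}{2}\right) - 127\right) = - 145 \left(- \frac{21}{2} - 127\right) = \left(-145\right) \left(- \frac{275}{2}\right) = \frac{39875}{2}$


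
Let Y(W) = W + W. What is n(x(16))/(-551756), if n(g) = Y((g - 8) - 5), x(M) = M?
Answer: -3/275878 ≈ -1.0874e-5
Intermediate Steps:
Y(W) = 2*W
n(g) = -26 + 2*g (n(g) = 2*((g - 8) - 5) = 2*((-8 + g) - 5) = 2*(-13 + g) = -26 + 2*g)
n(x(16))/(-551756) = (-26 + 2*16)/(-551756) = (-26 + 32)*(-1/551756) = 6*(-1/551756) = -3/275878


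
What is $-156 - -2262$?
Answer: $2106$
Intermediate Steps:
$-156 - -2262 = -156 + 2262 = 2106$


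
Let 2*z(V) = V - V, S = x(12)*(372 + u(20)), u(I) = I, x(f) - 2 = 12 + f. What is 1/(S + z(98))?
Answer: 1/10192 ≈ 9.8116e-5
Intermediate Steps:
x(f) = 14 + f (x(f) = 2 + (12 + f) = 14 + f)
S = 10192 (S = (14 + 12)*(372 + 20) = 26*392 = 10192)
z(V) = 0 (z(V) = (V - V)/2 = (½)*0 = 0)
1/(S + z(98)) = 1/(10192 + 0) = 1/10192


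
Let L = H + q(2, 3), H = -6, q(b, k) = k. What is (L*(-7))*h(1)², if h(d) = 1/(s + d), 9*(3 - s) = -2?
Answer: 1701/1444 ≈ 1.1780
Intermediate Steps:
s = 29/9 (s = 3 - ⅑*(-2) = 3 + 2/9 = 29/9 ≈ 3.2222)
h(d) = 1/(29/9 + d)
L = -3 (L = -6 + 3 = -3)
(L*(-7))*h(1)² = (-3*(-7))*(9/(29 + 9*1))² = 21*(9/(29 + 9))² = 21*(9/38)² = 21*(81/1444) = 1701/1444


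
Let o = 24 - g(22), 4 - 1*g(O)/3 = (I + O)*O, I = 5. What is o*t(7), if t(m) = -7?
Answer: -12558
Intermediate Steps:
g(O) = 12 - 3*O*(5 + O) (g(O) = 12 - 3*(5 + O)*O = 12 - 3*O*(5 + O))
o = 1794 (o = 24 - (12 - 15*22 - 3*22²) = 24 - (12 - 330 - 3*484) = 24 - (12 - 330 - 1452) = 24 - 1*(-1770) = 24 + 1770 = 1794)
o*t(7) = 1794*(-7) = -12558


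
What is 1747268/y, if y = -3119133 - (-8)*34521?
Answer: -1747268/2842965 ≈ -0.61459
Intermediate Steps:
y = -2842965 (y = -3119133 - 1*(-276168) = -3119133 + 276168 = -2842965)
1747268/y = 1747268/(-2842965) = 1747268*(-1/2842965) = -1747268/2842965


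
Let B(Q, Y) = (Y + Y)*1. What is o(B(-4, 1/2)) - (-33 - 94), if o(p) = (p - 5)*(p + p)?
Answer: 119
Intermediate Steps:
B(Q, Y) = 2*Y (B(Q, Y) = (2*Y)*1 = 2*Y)
o(p) = 2*p*(-5 + p) (o(p) = (-5 + p)*(2*p) = 2*p*(-5 + p))
o(B(-4, 1/2)) - (-33 - 94) = 2*(2/2)*(-5 + 2/2) - (-33 - 94) = 2*(2*(½))*(-5 + 2*(½)) - 1*(-127) = 2*1*(-5 + 1) + 127 = 2*1*(-4) + 127 = -8 + 127 = 119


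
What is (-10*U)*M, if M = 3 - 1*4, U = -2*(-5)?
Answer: 100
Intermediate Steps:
U = 10
M = -1 (M = 3 - 4 = -1)
(-10*U)*M = -10*10*(-1) = -100*(-1) = 100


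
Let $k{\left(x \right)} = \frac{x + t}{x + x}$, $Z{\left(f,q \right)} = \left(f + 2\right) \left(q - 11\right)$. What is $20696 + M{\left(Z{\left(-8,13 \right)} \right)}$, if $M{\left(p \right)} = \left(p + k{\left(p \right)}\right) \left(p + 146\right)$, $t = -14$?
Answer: $\frac{115399}{6} \approx 19233.0$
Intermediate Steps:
$Z{\left(f,q \right)} = \left(-11 + q\right) \left(2 + f\right)$ ($Z{\left(f,q \right)} = \left(2 + f\right) \left(-11 + q\right) = \left(-11 + q\right) \left(2 + f\right)$)
$k{\left(x \right)} = \frac{-14 + x}{2 x}$ ($k{\left(x \right)} = \frac{x - 14}{x + x} = \frac{-14 + x}{2 x}$)
$M{\left(p \right)} = \left(146 + p\right) \left(p + \frac{-14 + p}{2 p}\right)$ ($M{\left(p \right)} = \left(p + \frac{-14 + p}{2 p}\right) \left(p + 146\right) = \left(p + \frac{-14 + p}{2 p}\right) \left(146 + p\right) = \left(146 + p\right) \left(p + \frac{-14 + p}{2 p}\right)$)
$20696 + M{\left(Z{\left(-8,13 \right)} \right)} = 20696 + \left(66 + \left(-22 - -88 + 2 \cdot 13 - 104\right)^{2} - \frac{1022}{-22 - -88 + 2 \cdot 13 - 104} + \frac{293 \left(-22 - -88 + 2 \cdot 13 - 104\right)}{2}\right) = 20696 + \left(66 + \left(-22 + 88 + 26 - 104\right)^{2} - \frac{1022}{-22 + 88 + 26 - 104} + \frac{293 \left(-22 + 88 + 26 - 104\right)}{2}\right) = 20696 + \left(66 + \left(-12\right)^{2} - \frac{1022}{-12} + \frac{293}{2} \left(-12\right)\right) = 20696 + \left(66 + 144 - - \frac{511}{6} - 1758\right) = 20696 + \left(66 + 144 + \frac{511}{6} - 1758\right) = 20696 - \frac{8777}{6} = \frac{115399}{6}$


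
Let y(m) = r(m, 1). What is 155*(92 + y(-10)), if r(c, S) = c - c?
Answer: 14260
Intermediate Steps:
r(c, S) = 0
y(m) = 0
155*(92 + y(-10)) = 155*(92 + 0) = 155*92 = 14260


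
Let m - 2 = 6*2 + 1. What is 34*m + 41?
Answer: 551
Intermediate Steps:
m = 15 (m = 2 + (6*2 + 1) = 2 + (12 + 1) = 2 + 13 = 15)
34*m + 41 = 34*15 + 41 = 510 + 41 = 551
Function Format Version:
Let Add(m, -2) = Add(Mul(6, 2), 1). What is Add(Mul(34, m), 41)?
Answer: 551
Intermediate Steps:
m = 15 (m = Add(2, Add(Mul(6, 2), 1)) = Add(2, Add(12, 1)) = Add(2, 13) = 15)
Add(Mul(34, m), 41) = Add(Mul(34, 15), 41) = Add(510, 41) = 551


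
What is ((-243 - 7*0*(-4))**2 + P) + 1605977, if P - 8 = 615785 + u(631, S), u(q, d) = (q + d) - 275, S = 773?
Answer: 2281948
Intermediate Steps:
u(q, d) = -275 + d + q (u(q, d) = (d + q) - 275 = -275 + d + q)
P = 616922 (P = 8 + (615785 + (-275 + 773 + 631)) = 8 + (615785 + 1129) = 8 + 616914 = 616922)
((-243 - 7*0*(-4))**2 + P) + 1605977 = ((-243 - 7*0*(-4))**2 + 616922) + 1605977 = ((-243 + 0*(-4))**2 + 616922) + 1605977 = ((-243 + 0)**2 + 616922) + 1605977 = ((-243)**2 + 616922) + 1605977 = (59049 + 616922) + 1605977 = 675971 + 1605977 = 2281948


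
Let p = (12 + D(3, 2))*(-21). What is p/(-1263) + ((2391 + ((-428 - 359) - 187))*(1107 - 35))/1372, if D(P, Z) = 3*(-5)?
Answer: 159870073/144403 ≈ 1107.1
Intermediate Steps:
D(P, Z) = -15
p = 63 (p = (12 - 15)*(-21) = -3*(-21) = 63)
p/(-1263) + ((2391 + ((-428 - 359) - 187))*(1107 - 35))/1372 = 63/(-1263) + ((2391 + ((-428 - 359) - 187))*(1107 - 35))/1372 = 63*(-1/1263) + ((2391 + (-787 - 187))*1072)*(1/1372) = -21/421 + ((2391 - 974)*1072)*(1/1372) = -21/421 + (1417*1072)*(1/1372) = -21/421 + 1519024*(1/1372) = -21/421 + 379756/343 = 159870073/144403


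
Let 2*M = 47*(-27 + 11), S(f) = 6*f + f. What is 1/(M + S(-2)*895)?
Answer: -1/12906 ≈ -7.7483e-5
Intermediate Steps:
S(f) = 7*f
M = -376 (M = (47*(-27 + 11))/2 = (47*(-16))/2 = (1/2)*(-752) = -376)
1/(M + S(-2)*895) = 1/(-376 + (7*(-2))*895) = 1/(-376 - 14*895) = 1/(-376 - 12530) = 1/(-12906) = -1/12906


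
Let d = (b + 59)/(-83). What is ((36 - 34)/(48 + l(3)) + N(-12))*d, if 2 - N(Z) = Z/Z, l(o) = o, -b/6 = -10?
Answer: -371/249 ≈ -1.4900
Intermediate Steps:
b = 60 (b = -6*(-10) = 60)
N(Z) = 1 (N(Z) = 2 - Z/Z = 2 - 1*1 = 2 - 1 = 1)
d = -119/83 (d = (60 + 59)/(-83) = 119*(-1/83) = -119/83 ≈ -1.4337)
((36 - 34)/(48 + l(3)) + N(-12))*d = ((36 - 34)/(48 + 3) + 1)*(-119/83) = (2/51 + 1)*(-119/83) = (53/51)*(-119/83) = -371/249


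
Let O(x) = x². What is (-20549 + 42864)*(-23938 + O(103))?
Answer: -297436635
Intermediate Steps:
(-20549 + 42864)*(-23938 + O(103)) = (-20549 + 42864)*(-23938 + 103²) = 22315*(-23938 + 10609) = 22315*(-13329) = -297436635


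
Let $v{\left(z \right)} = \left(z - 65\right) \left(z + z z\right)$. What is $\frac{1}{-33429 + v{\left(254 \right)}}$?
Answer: $\frac{1}{12208101} \approx 8.1913 \cdot 10^{-8}$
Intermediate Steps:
$v{\left(z \right)} = \left(-65 + z\right) \left(z + z^{2}\right)$
$\frac{1}{-33429 + v{\left(254 \right)}} = \frac{1}{-33429 + 254 \left(-65 + 254^{2} - 16256\right)} = \frac{1}{-33429 + 254 \left(-65 + 64516 - 16256\right)} = \frac{1}{-33429 + 254 \cdot 48195} = \frac{1}{-33429 + 12241530} = \frac{1}{12208101}$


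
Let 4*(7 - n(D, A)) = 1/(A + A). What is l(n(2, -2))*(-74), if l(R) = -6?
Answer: 444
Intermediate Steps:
n(D, A) = 7 - 1/(8*A) (n(D, A) = 7 - 1/(4*(A + A)) = 7 - 1/(2*A)/4 = 7 - 1/(8*A))
l(n(2, -2))*(-74) = -6*(-74) = 444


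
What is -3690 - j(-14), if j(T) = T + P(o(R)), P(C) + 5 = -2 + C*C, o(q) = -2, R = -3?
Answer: -3673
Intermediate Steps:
P(C) = -7 + C² (P(C) = -5 + (-2 + C*C) = -5 + (-2 + C²) = -7 + C²)
j(T) = -3 + T (j(T) = T + (-7 + (-2)²) = T + (-7 + 4) = T - 3 = -3 + T)
-3690 - j(-14) = -3690 - (-3 - 14) = -3690 - 1*(-17) = -3690 + 17 = -3673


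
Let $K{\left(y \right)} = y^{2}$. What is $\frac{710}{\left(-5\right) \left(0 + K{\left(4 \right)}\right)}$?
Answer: $- \frac{71}{8} \approx -8.875$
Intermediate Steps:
$\frac{710}{\left(-5\right) \left(0 + K{\left(4 \right)}\right)} = \frac{710}{\left(-5\right) \left(0 + 4^{2}\right)} = \frac{710}{\left(-5\right) \left(0 + 16\right)} = \frac{710}{\left(-5\right) 16} = \frac{710}{-80} = 710 \left(- \frac{1}{80}\right) = - \frac{71}{8}$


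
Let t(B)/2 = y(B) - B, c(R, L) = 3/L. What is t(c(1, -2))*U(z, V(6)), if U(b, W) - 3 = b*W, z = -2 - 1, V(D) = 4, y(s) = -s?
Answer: -54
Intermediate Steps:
t(B) = -4*B (t(B) = 2*(-B - B) = 2*(-2*B) = -4*B)
z = -3
U(b, W) = 3 + W*b (U(b, W) = 3 + b*W = 3 + W*b)
t(c(1, -2))*U(z, V(6)) = (-12/(-2))*(3 + 4*(-3)) = (-12*(-1)/2)*(3 - 12) = -4*(-3/2)*(-9) = 6*(-9) = -54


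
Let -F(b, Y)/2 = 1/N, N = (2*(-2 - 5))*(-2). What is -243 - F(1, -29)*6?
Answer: -1698/7 ≈ -242.57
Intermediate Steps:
N = 28 (N = (2*(-7))*(-2) = -14*(-2) = 28)
F(b, Y) = -1/14 (F(b, Y) = -2/28 = -2*1/28 = -1/14)
-243 - F(1, -29)*6 = -243 - (-1)*6/14 = -243 - 1*(-3/7) = -243 + 3/7 = -1698/7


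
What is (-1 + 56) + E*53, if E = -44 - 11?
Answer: -2860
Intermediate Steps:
E = -55
(-1 + 56) + E*53 = (-1 + 56) - 55*53 = 55 - 2915 = -2860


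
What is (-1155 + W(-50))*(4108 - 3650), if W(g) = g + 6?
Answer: -549142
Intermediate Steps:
W(g) = 6 + g
(-1155 + W(-50))*(4108 - 3650) = (-1155 + (6 - 50))*(4108 - 3650) = (-1155 - 44)*458 = -1199*458 = -549142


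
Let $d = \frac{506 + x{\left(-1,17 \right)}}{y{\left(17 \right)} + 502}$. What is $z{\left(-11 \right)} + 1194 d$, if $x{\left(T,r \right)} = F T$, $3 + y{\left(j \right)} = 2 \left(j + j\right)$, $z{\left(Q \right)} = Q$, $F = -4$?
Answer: $\frac{66967}{63} \approx 1063.0$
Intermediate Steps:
$y{\left(j \right)} = -3 + 4 j$ ($y{\left(j \right)} = -3 + 2 \left(j + j\right) = -3 + 2 \cdot 2 j = -3 + 4 j$)
$x{\left(T,r \right)} = - 4 T$
$d = \frac{170}{189}$ ($d = \frac{506 - -4}{\left(-3 + 4 \cdot 17\right) + 502} = \frac{506 + 4}{\left(-3 + 68\right) + 502} = \frac{510}{65 + 502} = \frac{510}{567} = 510 \cdot \frac{1}{567} = \frac{170}{189} \approx 0.89947$)
$z{\left(-11 \right)} + 1194 d = -11 + 1194 \cdot \frac{170}{189} = -11 + \frac{67660}{63} = \frac{66967}{63}$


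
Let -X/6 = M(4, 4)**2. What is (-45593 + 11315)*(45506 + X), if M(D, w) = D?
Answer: -1556563980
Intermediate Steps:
X = -96 (X = -6*4**2 = -6*16 = -96)
(-45593 + 11315)*(45506 + X) = (-45593 + 11315)*(45506 - 96) = -34278*45410 = -1556563980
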